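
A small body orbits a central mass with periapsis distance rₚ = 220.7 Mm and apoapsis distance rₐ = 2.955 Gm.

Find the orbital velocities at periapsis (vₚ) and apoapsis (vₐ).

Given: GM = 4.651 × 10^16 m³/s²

Convert to SI: rₚ = 220.7 Mm = 2.207e+08 m; rₐ = 2.955 Gm = 2.955e+09 m.
Use the vis-viva equation v² = GM(2/r − 1/a) with a = (rₚ + rₐ)/2 = (2.207e+08 + 2.955e+09)/2 = 1.58785e+09 m.
vₚ = √(GM · (2/rₚ − 1/a)) = √(4.651e+16 · (2/2.207e+08 − 1/1.58785e+09)) m/s ≈ 1.98e+04 m/s = 19.8 km/s.
vₐ = √(GM · (2/rₐ − 1/a)) = √(4.651e+16 · (2/2.955e+09 − 1/1.58785e+09)) m/s ≈ 1479 m/s = 1.479 km/s.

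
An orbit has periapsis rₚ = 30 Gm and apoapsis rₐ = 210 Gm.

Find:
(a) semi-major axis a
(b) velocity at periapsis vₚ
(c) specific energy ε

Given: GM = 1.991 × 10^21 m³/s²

Convert to SI: rₚ = 30 Gm = 3e+10 m; rₐ = 210 Gm = 2.1e+11 m.
(a) a = (rₚ + rₐ)/2 = (3e+10 + 2.1e+11)/2 ≈ 1.2e+11 m
(b) With a = (rₚ + rₐ)/2 = 1.2e+11 m, vₚ = √(GM (2/rₚ − 1/a)) = √(1.991e+21 · (2/3e+10 − 1/1.2e+11)) m/s ≈ 3.408e+05 m/s
(c) With a = (rₚ + rₐ)/2 = 1.2e+11 m, ε = −GM/(2a) = −1.991e+21/(2 · 1.2e+11) J/kg ≈ -8.296e+09 J/kg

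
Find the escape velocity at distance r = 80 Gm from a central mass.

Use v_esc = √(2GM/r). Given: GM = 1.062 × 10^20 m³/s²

Convert to SI: r = 80 Gm = 8e+10 m.
Escape velocity comes from setting total energy to zero: ½v² − GM/r = 0 ⇒ v_esc = √(2GM / r).
v_esc = √(2 · 1.062e+20 / 8e+10) m/s ≈ 5.153e+04 m/s = 51.53 km/s.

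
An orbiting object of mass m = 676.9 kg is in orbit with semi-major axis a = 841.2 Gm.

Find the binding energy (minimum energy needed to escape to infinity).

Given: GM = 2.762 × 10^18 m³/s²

Convert to SI: a = 841.2 Gm = 8.412e+11 m.
Total orbital energy is E = −GMm/(2a); binding energy is E_bind = −E = GMm/(2a).
E_bind = 2.762e+18 · 676.9 / (2 · 8.412e+11) J ≈ 1.111e+09 J = 1.111 GJ.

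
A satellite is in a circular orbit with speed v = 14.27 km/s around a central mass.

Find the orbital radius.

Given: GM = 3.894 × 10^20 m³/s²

Convert to SI: v = 14.27 km/s = 14270 m/s.
For a circular orbit, v² = GM / r, so r = GM / v².
r = 3.894e+20 / (14270)² m ≈ 1.912e+12 m = 1.912 Tm.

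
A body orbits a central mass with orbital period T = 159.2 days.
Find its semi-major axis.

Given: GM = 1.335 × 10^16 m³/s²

Convert to SI: T = 159.2 days = 1.37549e+07 s.
Invert Kepler's third law: a = (GM · T² / (4π²))^(1/3).
Substituting T = 1.37549e+07 s and GM = 1.335e+16 m³/s²:
a = (1.335e+16 · (1.37549e+07)² / (4π²))^(1/3) m
a ≈ 4e+09 m = 4 Gm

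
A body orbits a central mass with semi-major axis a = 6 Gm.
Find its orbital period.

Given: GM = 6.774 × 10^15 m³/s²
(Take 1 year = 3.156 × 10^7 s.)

Convert to SI: a = 6 Gm = 6e+09 m.
Kepler's third law: T = 2π √(a³ / GM).
Substituting a = 6e+09 m and GM = 6.774e+15 m³/s²:
T = 2π √((6e+09)³ / 6.774e+15) s
T ≈ 3.548e+07 s = 1.124 years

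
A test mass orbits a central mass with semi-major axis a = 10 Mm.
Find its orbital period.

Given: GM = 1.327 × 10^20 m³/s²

Convert to SI: a = 10 Mm = 1e+07 m.
Kepler's third law: T = 2π √(a³ / GM).
Substituting a = 1e+07 m and GM = 1.327e+20 m³/s²:
T = 2π √((1e+07)³ / 1.327e+20) s
T ≈ 17.25 s = 17.25 seconds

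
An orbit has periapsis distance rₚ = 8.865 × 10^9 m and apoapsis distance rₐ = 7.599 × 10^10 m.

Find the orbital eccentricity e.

e = (rₐ − rₚ) / (rₐ + rₚ).
e = (7.599e+10 − 8.865e+09) / (7.599e+10 + 8.865e+09) = 6.7125e+10 / 8.4855e+10 ≈ 0.7911.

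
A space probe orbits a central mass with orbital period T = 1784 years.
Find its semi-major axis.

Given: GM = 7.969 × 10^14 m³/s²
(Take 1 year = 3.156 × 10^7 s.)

Convert to SI: T = 1784 years = 5.6303e+10 s.
Invert Kepler's third law: a = (GM · T² / (4π²))^(1/3).
Substituting T = 5.6303e+10 s and GM = 7.969e+14 m³/s²:
a = (7.969e+14 · (5.6303e+10)² / (4π²))^(1/3) m
a ≈ 4e+11 m = 400 Gm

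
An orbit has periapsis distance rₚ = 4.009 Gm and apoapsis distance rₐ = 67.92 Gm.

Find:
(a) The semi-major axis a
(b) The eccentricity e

Convert to SI: rₚ = 4.009 Gm = 4.009e+09 m; rₐ = 67.92 Gm = 6.792e+10 m.
(a) a = (rₚ + rₐ) / 2 = (4.009e+09 + 6.792e+10) / 2 ≈ 3.596e+10 m = 35.96 Gm.
(b) e = (rₐ − rₚ) / (rₐ + rₚ) = (6.792e+10 − 4.009e+09) / (6.792e+10 + 4.009e+09) ≈ 0.8885.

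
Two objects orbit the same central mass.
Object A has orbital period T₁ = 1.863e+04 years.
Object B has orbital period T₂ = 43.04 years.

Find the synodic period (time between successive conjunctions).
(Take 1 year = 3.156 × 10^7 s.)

Convert to SI: T₁ = 1.863e+04 years = 5.87963e+11 s; T₂ = 43.04 years = 1.35834e+09 s.
T_syn = |T₁ · T₂ / (T₁ − T₂)|.
T_syn = |5.87963e+11 · 1.35834e+09 / (5.87963e+11 − 1.35834e+09)| s ≈ 1.361e+09 s = 43.14 years.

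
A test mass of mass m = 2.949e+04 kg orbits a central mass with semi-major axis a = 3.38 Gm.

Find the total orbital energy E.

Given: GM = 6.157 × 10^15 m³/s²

Convert to SI: a = 3.38 Gm = 3.38e+09 m.
E = −GMm / (2a).
E = −6.157e+15 · 2.949e+04 / (2 · 3.38e+09) J ≈ -2.686e+10 J = -26.86 GJ.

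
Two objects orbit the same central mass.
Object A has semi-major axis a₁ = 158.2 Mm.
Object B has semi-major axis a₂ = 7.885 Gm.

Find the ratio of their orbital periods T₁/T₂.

Convert to SI: a₁ = 158.2 Mm = 1.582e+08 m; a₂ = 7.885 Gm = 7.885e+09 m.
From Kepler's third law, (T₁/T₂)² = (a₁/a₂)³, so T₁/T₂ = (a₁/a₂)^(3/2).
a₁/a₂ = 1.582e+08 / 7.885e+09 = 0.0200634.
T₁/T₂ = (0.0200634)^(3/2) ≈ 0.002842.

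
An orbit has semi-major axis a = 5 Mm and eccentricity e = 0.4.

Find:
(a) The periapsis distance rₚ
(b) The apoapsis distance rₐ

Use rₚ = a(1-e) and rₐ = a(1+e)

Convert to SI: a = 5 Mm = 5e+06 m.
(a) rₚ = a(1 − e) = 5e+06 · (1 − 0.4) = 5e+06 · 0.6 ≈ 3e+06 m = 3 Mm.
(b) rₐ = a(1 + e) = 5e+06 · (1 + 0.4) = 5e+06 · 1.4 ≈ 7e+06 m = 7 Mm.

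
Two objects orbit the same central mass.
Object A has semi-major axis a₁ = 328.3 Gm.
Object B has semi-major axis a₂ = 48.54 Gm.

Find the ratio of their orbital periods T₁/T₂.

Convert to SI: a₁ = 328.3 Gm = 3.283e+11 m; a₂ = 48.54 Gm = 4.854e+10 m.
From Kepler's third law, (T₁/T₂)² = (a₁/a₂)³, so T₁/T₂ = (a₁/a₂)^(3/2).
a₁/a₂ = 3.283e+11 / 4.854e+10 = 6.76349.
T₁/T₂ = (6.76349)^(3/2) ≈ 17.59.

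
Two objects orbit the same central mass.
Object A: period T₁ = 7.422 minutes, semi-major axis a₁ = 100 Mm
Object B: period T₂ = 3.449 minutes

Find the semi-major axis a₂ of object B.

Convert to SI: T₁ = 7.422 minutes = 445.32 s; a₁ = 100 Mm = 1e+08 m; T₂ = 3.449 minutes = 206.94 s.
Kepler's third law: (T₁/T₂)² = (a₁/a₂)³ ⇒ a₂ = a₁ · (T₂/T₁)^(2/3).
T₂/T₁ = 206.94 / 445.32 = 0.4647.
a₂ = 1e+08 · (0.4647)^(2/3) m ≈ 5.999e+07 m = 59.99 Mm.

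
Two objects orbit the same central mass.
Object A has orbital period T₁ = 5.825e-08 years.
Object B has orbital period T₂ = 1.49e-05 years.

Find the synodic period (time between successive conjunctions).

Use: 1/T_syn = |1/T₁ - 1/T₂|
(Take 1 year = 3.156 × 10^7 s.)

Convert to SI: T₁ = 5.825e-08 years = 1.83837 s; T₂ = 1.49e-05 years = 470.244 s.
T_syn = |T₁ · T₂ / (T₁ − T₂)|.
T_syn = |1.83837 · 470.244 / (1.83837 − 470.244)| s ≈ 1.846 s = 5.848e-08 years.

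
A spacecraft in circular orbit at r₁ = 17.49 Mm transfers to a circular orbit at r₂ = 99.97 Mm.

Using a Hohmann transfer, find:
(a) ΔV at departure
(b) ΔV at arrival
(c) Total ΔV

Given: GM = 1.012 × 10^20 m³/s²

Convert to SI: r₁ = 17.49 Mm = 1.749e+07 m; r₂ = 99.97 Mm = 9.997e+07 m.
Transfer semi-major axis: a_t = (r₁ + r₂)/2 = (1.749e+07 + 9.997e+07)/2 = 5.873e+07 m.
Circular speeds: v₁ = √(GM/r₁) = 2.40544e+06 m/s, v₂ = √(GM/r₂) = 1.00613e+06 m/s.
Transfer speeds (vis-viva v² = GM(2/r − 1/a_t)): v₁ᵗ = 3.13834e+06 m/s, v₂ᵗ = 549061 m/s.
(a) ΔV₁ = |v₁ᵗ − v₁| ≈ 7.329e+05 m/s = 732.9 km/s.
(b) ΔV₂ = |v₂ − v₂ᵗ| ≈ 4.571e+05 m/s = 457.1 km/s.
(c) ΔV_total = ΔV₁ + ΔV₂ ≈ 1.19e+06 m/s = 1190 km/s.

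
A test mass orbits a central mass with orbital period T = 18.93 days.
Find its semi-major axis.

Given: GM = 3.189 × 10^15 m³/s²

Convert to SI: T = 18.93 days = 1.63555e+06 s.
Invert Kepler's third law: a = (GM · T² / (4π²))^(1/3).
Substituting T = 1.63555e+06 s and GM = 3.189e+15 m³/s²:
a = (3.189e+15 · (1.63555e+06)² / (4π²))^(1/3) m
a ≈ 6.001e+08 m = 600.1 Mm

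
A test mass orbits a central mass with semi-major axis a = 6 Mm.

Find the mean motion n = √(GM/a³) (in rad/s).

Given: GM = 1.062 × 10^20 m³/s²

Convert to SI: a = 6 Mm = 6e+06 m.
n = √(GM / a³).
n = √(1.062e+20 / (6e+06)³) rad/s ≈ 0.7012 rad/s.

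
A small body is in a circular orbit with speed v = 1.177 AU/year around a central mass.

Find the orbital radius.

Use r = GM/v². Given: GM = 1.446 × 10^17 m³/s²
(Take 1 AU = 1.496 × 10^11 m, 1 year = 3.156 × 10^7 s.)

Convert to SI: v = 1.177 AU/year = 5579.19 m/s.
For a circular orbit, v² = GM / r, so r = GM / v².
r = 1.446e+17 / (5579.19)² m ≈ 4.645e+09 m = 0.03105 AU.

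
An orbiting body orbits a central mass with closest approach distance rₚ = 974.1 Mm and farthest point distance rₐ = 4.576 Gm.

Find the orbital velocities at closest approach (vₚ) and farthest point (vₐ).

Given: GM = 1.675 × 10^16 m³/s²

Convert to SI: rₚ = 974.1 Mm = 9.741e+08 m; rₐ = 4.576 Gm = 4.576e+09 m.
Use the vis-viva equation v² = GM(2/r − 1/a) with a = (rₚ + rₐ)/2 = (9.741e+08 + 4.576e+09)/2 = 2.77505e+09 m.
vₚ = √(GM · (2/rₚ − 1/a)) = √(1.675e+16 · (2/9.741e+08 − 1/2.77505e+09)) m/s ≈ 5325 m/s = 5.325 km/s.
vₐ = √(GM · (2/rₐ − 1/a)) = √(1.675e+16 · (2/4.576e+09 − 1/2.77505e+09)) m/s ≈ 1134 m/s = 1.134 km/s.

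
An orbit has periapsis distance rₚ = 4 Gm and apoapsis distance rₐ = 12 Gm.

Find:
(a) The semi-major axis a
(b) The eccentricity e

Convert to SI: rₚ = 4 Gm = 4e+09 m; rₐ = 12 Gm = 1.2e+10 m.
(a) a = (rₚ + rₐ) / 2 = (4e+09 + 1.2e+10) / 2 ≈ 8e+09 m = 8 Gm.
(b) e = (rₐ − rₚ) / (rₐ + rₚ) = (1.2e+10 − 4e+09) / (1.2e+10 + 4e+09) ≈ 0.5.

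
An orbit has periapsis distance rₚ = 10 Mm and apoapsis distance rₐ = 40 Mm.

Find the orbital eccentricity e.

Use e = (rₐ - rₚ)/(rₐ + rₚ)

Convert to SI: rₚ = 10 Mm = 1e+07 m; rₐ = 40 Mm = 4e+07 m.
e = (rₐ − rₚ) / (rₐ + rₚ).
e = (4e+07 − 1e+07) / (4e+07 + 1e+07) = 3e+07 / 5e+07 ≈ 0.6.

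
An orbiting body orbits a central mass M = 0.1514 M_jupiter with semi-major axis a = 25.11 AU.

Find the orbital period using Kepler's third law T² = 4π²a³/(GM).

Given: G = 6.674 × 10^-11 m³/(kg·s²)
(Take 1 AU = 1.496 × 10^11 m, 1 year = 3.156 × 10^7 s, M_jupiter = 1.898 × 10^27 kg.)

Convert to SI: a = 25.11 AU = 3.75646e+12 m; M = 0.1514 M_jupiter = 2.87357e+26 kg.
GM = G · M = 6.674e-11 · 2.87357e+26 = 1.91782e+16 m³/s².
Kepler's third law: T = 2π √(a³ / GM).
Substituting a = 3.75646e+12 m and GM = 1.91782e+16 m³/s²:
T = 2π √((3.75646e+12)³ / 1.91782e+16) s
T ≈ 3.303e+11 s = 1.047e+04 years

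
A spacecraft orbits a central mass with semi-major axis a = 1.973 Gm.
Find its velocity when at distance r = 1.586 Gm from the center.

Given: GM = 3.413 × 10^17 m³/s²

Convert to SI: a = 1.973 Gm = 1.973e+09 m; r = 1.586 Gm = 1.586e+09 m.
Vis-viva: v = √(GM · (2/r − 1/a)).
2/r − 1/a = 2/1.586e+09 − 1/1.973e+09 = 7.54192e-10 m⁻¹.
v = √(3.413e+17 · 7.54192e-10) m/s ≈ 1.604e+04 m/s = 16.04 km/s.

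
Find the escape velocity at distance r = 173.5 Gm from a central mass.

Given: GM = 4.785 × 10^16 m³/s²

Convert to SI: r = 173.5 Gm = 1.735e+11 m.
Escape velocity comes from setting total energy to zero: ½v² − GM/r = 0 ⇒ v_esc = √(2GM / r).
v_esc = √(2 · 4.785e+16 / 1.735e+11) m/s ≈ 742.7 m/s = 742.7 m/s.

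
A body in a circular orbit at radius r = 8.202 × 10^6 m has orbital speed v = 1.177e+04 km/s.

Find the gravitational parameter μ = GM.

Convert to SI: v = 1.177e+04 km/s = 1.177e+07 m/s.
For a circular orbit v² = GM/r, so GM = v² · r.
GM = (1.177e+07)² · 8.202e+06 m³/s² ≈ 1.136e+21 m³/s² = 1.136 × 10^21 m³/s².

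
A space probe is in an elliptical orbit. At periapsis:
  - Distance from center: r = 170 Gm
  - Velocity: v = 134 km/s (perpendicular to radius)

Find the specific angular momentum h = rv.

Convert to SI: r = 170 Gm = 1.7e+11 m; v = 134 km/s = 134000 m/s.
With v perpendicular to r, h = r · v.
h = 1.7e+11 · 134000 m²/s ≈ 2.278e+16 m²/s.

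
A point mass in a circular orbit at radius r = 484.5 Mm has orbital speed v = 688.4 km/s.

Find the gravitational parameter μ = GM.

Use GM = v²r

Convert to SI: r = 484.5 Mm = 4.845e+08 m; v = 688.4 km/s = 688400 m/s.
For a circular orbit v² = GM/r, so GM = v² · r.
GM = (688400)² · 4.845e+08 m³/s² ≈ 2.296e+20 m³/s² = 2.296 × 10^20 m³/s².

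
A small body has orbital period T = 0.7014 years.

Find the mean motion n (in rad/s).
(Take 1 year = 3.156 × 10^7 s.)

Convert to SI: T = 0.7014 years = 2.21362e+07 s.
n = 2π / T.
n = 2π / 2.21362e+07 s ≈ 2.838e-07 rad/s.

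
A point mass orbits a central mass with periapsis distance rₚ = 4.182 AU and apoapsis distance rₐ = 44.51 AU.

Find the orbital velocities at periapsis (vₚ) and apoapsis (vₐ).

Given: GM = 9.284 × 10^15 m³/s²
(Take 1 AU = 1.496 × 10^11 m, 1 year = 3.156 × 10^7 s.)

Convert to SI: rₚ = 4.182 AU = 6.25627e+11 m; rₐ = 44.51 AU = 6.6587e+12 m.
Use the vis-viva equation v² = GM(2/r − 1/a) with a = (rₚ + rₐ)/2 = (6.25627e+11 + 6.6587e+12)/2 = 3.64216e+12 m.
vₚ = √(GM · (2/rₚ − 1/a)) = √(9.284e+15 · (2/6.25627e+11 − 1/3.64216e+12)) m/s ≈ 164.7 m/s = 0.03475 AU/year.
vₐ = √(GM · (2/rₐ − 1/a)) = √(9.284e+15 · (2/6.6587e+12 − 1/3.64216e+12)) m/s ≈ 15.48 m/s = 0.003265 AU/year.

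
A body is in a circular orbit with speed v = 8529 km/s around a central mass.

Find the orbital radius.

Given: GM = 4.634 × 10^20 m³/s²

Convert to SI: v = 8529 km/s = 8.529e+06 m/s.
For a circular orbit, v² = GM / r, so r = GM / v².
r = 4.634e+20 / (8.529e+06)² m ≈ 6.37e+06 m = 6.37 Mm.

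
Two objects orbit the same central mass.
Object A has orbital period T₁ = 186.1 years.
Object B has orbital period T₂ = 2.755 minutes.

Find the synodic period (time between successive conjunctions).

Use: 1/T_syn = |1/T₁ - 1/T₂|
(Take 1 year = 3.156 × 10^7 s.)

Convert to SI: T₁ = 186.1 years = 5.87332e+09 s; T₂ = 2.755 minutes = 165.3 s.
T_syn = |T₁ · T₂ / (T₁ − T₂)|.
T_syn = |5.87332e+09 · 165.3 / (5.87332e+09 − 165.3)| s ≈ 165.3 s = 2.755 minutes.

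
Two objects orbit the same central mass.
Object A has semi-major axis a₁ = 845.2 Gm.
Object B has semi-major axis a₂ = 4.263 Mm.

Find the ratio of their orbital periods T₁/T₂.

Convert to SI: a₁ = 845.2 Gm = 8.452e+11 m; a₂ = 4.263 Mm = 4.263e+06 m.
From Kepler's third law, (T₁/T₂)² = (a₁/a₂)³, so T₁/T₂ = (a₁/a₂)^(3/2).
a₁/a₂ = 8.452e+11 / 4.263e+06 = 198264.
T₁/T₂ = (198264)^(3/2) ≈ 8.828e+07.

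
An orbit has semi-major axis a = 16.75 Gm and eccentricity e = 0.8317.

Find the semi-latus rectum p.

Convert to SI: a = 16.75 Gm = 1.675e+10 m.
p = a (1 − e²).
p = 1.675e+10 · (1 − (0.8317)²) = 1.675e+10 · 0.308275 ≈ 5.164e+09 m = 5.164 Gm.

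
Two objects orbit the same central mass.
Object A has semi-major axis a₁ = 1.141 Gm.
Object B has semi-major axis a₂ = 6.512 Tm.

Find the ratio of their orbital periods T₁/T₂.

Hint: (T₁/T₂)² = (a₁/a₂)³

Convert to SI: a₁ = 1.141 Gm = 1.141e+09 m; a₂ = 6.512 Tm = 6.512e+12 m.
From Kepler's third law, (T₁/T₂)² = (a₁/a₂)³, so T₁/T₂ = (a₁/a₂)^(3/2).
a₁/a₂ = 1.141e+09 / 6.512e+12 = 0.000175215.
T₁/T₂ = (0.000175215)^(3/2) ≈ 2.319e-06.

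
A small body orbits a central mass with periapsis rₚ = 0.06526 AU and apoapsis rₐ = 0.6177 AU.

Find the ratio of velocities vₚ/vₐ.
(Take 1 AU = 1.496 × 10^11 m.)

Convert to SI: rₚ = 0.06526 AU = 9.7629e+09 m; rₐ = 0.6177 AU = 9.24079e+10 m.
Conservation of angular momentum gives rₚvₚ = rₐvₐ, so vₚ/vₐ = rₐ/rₚ.
vₚ/vₐ = 9.24079e+10 / 9.7629e+09 ≈ 9.465.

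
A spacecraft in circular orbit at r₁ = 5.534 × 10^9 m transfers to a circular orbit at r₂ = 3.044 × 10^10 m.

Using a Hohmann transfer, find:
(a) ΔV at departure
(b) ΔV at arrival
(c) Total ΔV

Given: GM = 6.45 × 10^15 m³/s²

Transfer semi-major axis: a_t = (r₁ + r₂)/2 = (5.534e+09 + 3.044e+10)/2 = 1.7987e+10 m.
Circular speeds: v₁ = √(GM/r₁) = 1079.59 m/s, v₂ = √(GM/r₂) = 460.318 m/s.
Transfer speeds (vis-viva v² = GM(2/r − 1/a_t)): v₁ᵗ = 1404.44 m/s, v₂ᵗ = 255.328 m/s.
(a) ΔV₁ = |v₁ᵗ − v₁| ≈ 324.8 m/s = 324.8 m/s.
(b) ΔV₂ = |v₂ − v₂ᵗ| ≈ 205 m/s = 205 m/s.
(c) ΔV_total = ΔV₁ + ΔV₂ ≈ 529.8 m/s = 529.8 m/s.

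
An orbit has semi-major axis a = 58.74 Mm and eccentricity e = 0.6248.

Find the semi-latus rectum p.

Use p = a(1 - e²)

Convert to SI: a = 58.74 Mm = 5.874e+07 m.
p = a (1 − e²).
p = 5.874e+07 · (1 − (0.6248)²) = 5.874e+07 · 0.609625 ≈ 3.581e+07 m = 35.81 Mm.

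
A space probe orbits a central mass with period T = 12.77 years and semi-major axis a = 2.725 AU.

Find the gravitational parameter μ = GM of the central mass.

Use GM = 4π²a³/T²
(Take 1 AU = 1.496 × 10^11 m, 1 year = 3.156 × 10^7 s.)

Convert to SI: T = 12.77 years = 4.03021e+08 s; a = 2.725 AU = 4.0766e+11 m.
GM = 4π² · a³ / T².
GM = 4π² · (4.0766e+11)³ / (4.03021e+08)² m³/s² ≈ 1.647e+19 m³/s² = 1.647 × 10^19 m³/s².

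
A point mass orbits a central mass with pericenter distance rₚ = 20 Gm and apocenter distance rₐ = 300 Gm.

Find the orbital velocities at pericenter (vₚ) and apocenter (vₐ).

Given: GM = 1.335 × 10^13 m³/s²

Convert to SI: rₚ = 20 Gm = 2e+10 m; rₐ = 300 Gm = 3e+11 m.
Use the vis-viva equation v² = GM(2/r − 1/a) with a = (rₚ + rₐ)/2 = (2e+10 + 3e+11)/2 = 1.6e+11 m.
vₚ = √(GM · (2/rₚ − 1/a)) = √(1.335e+13 · (2/2e+10 − 1/1.6e+11)) m/s ≈ 35.38 m/s = 35.38 m/s.
vₐ = √(GM · (2/rₐ − 1/a)) = √(1.335e+13 · (2/3e+11 − 1/1.6e+11)) m/s ≈ 2.358 m/s = 2.358 m/s.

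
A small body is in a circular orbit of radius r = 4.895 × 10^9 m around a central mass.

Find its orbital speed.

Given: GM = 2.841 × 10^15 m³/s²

For a circular orbit, gravity supplies the centripetal force, so v = √(GM / r).
v = √(2.841e+15 / 4.895e+09) m/s ≈ 761.8 m/s = 761.8 m/s.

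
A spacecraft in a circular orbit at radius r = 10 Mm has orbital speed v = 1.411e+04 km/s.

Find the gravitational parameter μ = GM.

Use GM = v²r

Convert to SI: r = 10 Mm = 1e+07 m; v = 1.411e+04 km/s = 1.411e+07 m/s.
For a circular orbit v² = GM/r, so GM = v² · r.
GM = (1.411e+07)² · 1e+07 m³/s² ≈ 1.991e+21 m³/s² = 1.991 × 10^21 m³/s².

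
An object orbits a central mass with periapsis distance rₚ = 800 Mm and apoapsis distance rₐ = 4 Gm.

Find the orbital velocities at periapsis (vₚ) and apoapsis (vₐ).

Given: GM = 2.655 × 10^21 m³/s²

Convert to SI: rₚ = 800 Mm = 8e+08 m; rₐ = 4 Gm = 4e+09 m.
Use the vis-viva equation v² = GM(2/r − 1/a) with a = (rₚ + rₐ)/2 = (8e+08 + 4e+09)/2 = 2.4e+09 m.
vₚ = √(GM · (2/rₚ − 1/a)) = √(2.655e+21 · (2/8e+08 − 1/2.4e+09)) m/s ≈ 2.352e+06 m/s = 2352 km/s.
vₐ = √(GM · (2/rₐ − 1/a)) = √(2.655e+21 · (2/4e+09 − 1/2.4e+09)) m/s ≈ 4.704e+05 m/s = 470.4 km/s.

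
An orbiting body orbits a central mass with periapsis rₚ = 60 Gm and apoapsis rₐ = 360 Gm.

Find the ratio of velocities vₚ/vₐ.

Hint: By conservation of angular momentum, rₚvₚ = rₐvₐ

Convert to SI: rₚ = 60 Gm = 6e+10 m; rₐ = 360 Gm = 3.6e+11 m.
Conservation of angular momentum gives rₚvₚ = rₐvₐ, so vₚ/vₐ = rₐ/rₚ.
vₚ/vₐ = 3.6e+11 / 6e+10 ≈ 6.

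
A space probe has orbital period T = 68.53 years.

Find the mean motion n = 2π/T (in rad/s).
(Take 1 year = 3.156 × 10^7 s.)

Convert to SI: T = 68.53 years = 2.16281e+09 s.
n = 2π / T.
n = 2π / 2.16281e+09 s ≈ 2.905e-09 rad/s.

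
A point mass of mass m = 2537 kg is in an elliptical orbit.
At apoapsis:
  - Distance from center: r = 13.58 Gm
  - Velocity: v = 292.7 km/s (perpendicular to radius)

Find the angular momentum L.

Convert to SI: r = 13.58 Gm = 1.358e+10 m; v = 292.7 km/s = 292700 m/s.
Since v is perpendicular to r, L = m · v · r.
L = 2537 · 292700 · 1.358e+10 kg·m²/s ≈ 1.008e+19 kg·m²/s.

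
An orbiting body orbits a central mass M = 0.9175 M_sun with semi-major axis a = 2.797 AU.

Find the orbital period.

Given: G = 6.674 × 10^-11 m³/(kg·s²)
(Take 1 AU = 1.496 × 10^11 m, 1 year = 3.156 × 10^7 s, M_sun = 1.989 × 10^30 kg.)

Convert to SI: a = 2.797 AU = 4.18431e+11 m; M = 0.9175 M_sun = 1.82491e+30 kg.
GM = G · M = 6.674e-11 · 1.82491e+30 = 1.21794e+20 m³/s².
Kepler's third law: T = 2π √(a³ / GM).
Substituting a = 4.18431e+11 m and GM = 1.21794e+20 m³/s²:
T = 2π √((4.18431e+11)³ / 1.21794e+20) s
T ≈ 1.541e+08 s = 4.883 years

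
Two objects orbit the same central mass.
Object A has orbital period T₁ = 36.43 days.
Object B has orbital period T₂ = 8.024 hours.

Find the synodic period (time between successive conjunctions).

Convert to SI: T₁ = 36.43 days = 3.14755e+06 s; T₂ = 8.024 hours = 28886.4 s.
T_syn = |T₁ · T₂ / (T₁ − T₂)|.
T_syn = |3.14755e+06 · 28886.4 / (3.14755e+06 − 28886.4)| s ≈ 2.915e+04 s = 8.098 hours.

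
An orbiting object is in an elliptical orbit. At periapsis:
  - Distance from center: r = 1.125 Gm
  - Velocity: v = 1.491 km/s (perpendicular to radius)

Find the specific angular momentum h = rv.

Convert to SI: r = 1.125 Gm = 1.125e+09 m; v = 1.491 km/s = 1491 m/s.
With v perpendicular to r, h = r · v.
h = 1.125e+09 · 1491 m²/s ≈ 1.677e+12 m²/s.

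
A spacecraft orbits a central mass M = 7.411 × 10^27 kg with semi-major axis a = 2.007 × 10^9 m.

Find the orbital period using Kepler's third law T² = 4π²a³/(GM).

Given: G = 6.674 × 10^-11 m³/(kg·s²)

GM = G · M = 6.674e-11 · 7.411e+27 = 4.9461e+17 m³/s².
Kepler's third law: T = 2π √(a³ / GM).
Substituting a = 2.007e+09 m and GM = 4.9461e+17 m³/s²:
T = 2π √((2.007e+09)³ / 4.9461e+17) s
T ≈ 8.033e+05 s = 9.297 days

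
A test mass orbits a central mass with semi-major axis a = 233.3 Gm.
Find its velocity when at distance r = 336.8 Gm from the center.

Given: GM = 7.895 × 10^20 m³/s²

Convert to SI: a = 233.3 Gm = 2.333e+11 m; r = 336.8 Gm = 3.368e+11 m.
Vis-viva: v = √(GM · (2/r − 1/a)).
2/r − 1/a = 2/3.368e+11 − 1/2.333e+11 = 1.65192e-12 m⁻¹.
v = √(7.895e+20 · 1.65192e-12) m/s ≈ 3.611e+04 m/s = 36.11 km/s.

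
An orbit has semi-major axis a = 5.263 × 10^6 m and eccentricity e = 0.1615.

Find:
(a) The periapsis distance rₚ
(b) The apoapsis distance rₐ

(a) rₚ = a(1 − e) = 5.263e+06 · (1 − 0.1615) = 5.263e+06 · 0.8385 ≈ 4.413e+06 m = 4.413 × 10^6 m.
(b) rₐ = a(1 + e) = 5.263e+06 · (1 + 0.1615) = 5.263e+06 · 1.1615 ≈ 6.113e+06 m = 6.113 × 10^6 m.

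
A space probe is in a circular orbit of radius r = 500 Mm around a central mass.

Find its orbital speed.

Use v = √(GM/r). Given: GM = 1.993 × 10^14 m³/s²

Convert to SI: r = 500 Mm = 5e+08 m.
For a circular orbit, gravity supplies the centripetal force, so v = √(GM / r).
v = √(1.993e+14 / 5e+08) m/s ≈ 631.3 m/s = 631.3 m/s.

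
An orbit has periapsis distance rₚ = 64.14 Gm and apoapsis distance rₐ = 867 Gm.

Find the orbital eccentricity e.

Convert to SI: rₚ = 64.14 Gm = 6.414e+10 m; rₐ = 867 Gm = 8.67e+11 m.
e = (rₐ − rₚ) / (rₐ + rₚ).
e = (8.67e+11 − 6.414e+10) / (8.67e+11 + 6.414e+10) = 8.0286e+11 / 9.3114e+11 ≈ 0.8622.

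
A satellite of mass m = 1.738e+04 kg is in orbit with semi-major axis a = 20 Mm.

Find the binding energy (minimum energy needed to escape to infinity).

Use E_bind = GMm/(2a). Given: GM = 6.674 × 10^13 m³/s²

Convert to SI: a = 20 Mm = 2e+07 m.
Total orbital energy is E = −GMm/(2a); binding energy is E_bind = −E = GMm/(2a).
E_bind = 6.674e+13 · 1.738e+04 / (2 · 2e+07) J ≈ 2.9e+10 J = 29 GJ.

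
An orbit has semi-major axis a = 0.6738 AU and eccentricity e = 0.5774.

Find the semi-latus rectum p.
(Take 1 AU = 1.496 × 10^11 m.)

Convert to SI: a = 0.6738 AU = 1.008e+11 m.
p = a (1 − e²).
p = 1.008e+11 · (1 − (0.5774)²) = 1.008e+11 · 0.666609 ≈ 6.719e+10 m = 0.4492 AU.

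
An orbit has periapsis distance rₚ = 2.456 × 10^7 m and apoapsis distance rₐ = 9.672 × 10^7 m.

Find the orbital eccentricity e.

e = (rₐ − rₚ) / (rₐ + rₚ).
e = (9.672e+07 − 2.456e+07) / (9.672e+07 + 2.456e+07) = 7.216e+07 / 1.2128e+08 ≈ 0.595.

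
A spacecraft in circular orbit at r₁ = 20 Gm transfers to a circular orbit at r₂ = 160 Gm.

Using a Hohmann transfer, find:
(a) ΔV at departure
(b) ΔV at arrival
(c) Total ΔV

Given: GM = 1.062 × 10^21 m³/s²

Convert to SI: r₁ = 20 Gm = 2e+10 m; r₂ = 160 Gm = 1.6e+11 m.
Transfer semi-major axis: a_t = (r₁ + r₂)/2 = (2e+10 + 1.6e+11)/2 = 9e+10 m.
Circular speeds: v₁ = √(GM/r₁) = 230434 m/s, v₂ = √(GM/r₂) = 81470.9 m/s.
Transfer speeds (vis-viva v² = GM(2/r − 1/a_t)): v₁ᵗ = 307246 m/s, v₂ᵗ = 38405.7 m/s.
(a) ΔV₁ = |v₁ᵗ − v₁| ≈ 7.681e+04 m/s = 76.81 km/s.
(b) ΔV₂ = |v₂ − v₂ᵗ| ≈ 4.307e+04 m/s = 43.07 km/s.
(c) ΔV_total = ΔV₁ + ΔV₂ ≈ 1.199e+05 m/s = 119.9 km/s.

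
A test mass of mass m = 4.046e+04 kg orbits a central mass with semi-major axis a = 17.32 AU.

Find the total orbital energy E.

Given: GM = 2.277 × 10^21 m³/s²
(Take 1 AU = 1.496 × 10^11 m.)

Convert to SI: a = 17.32 AU = 2.59107e+12 m.
E = −GMm / (2a).
E = −2.277e+21 · 4.046e+04 / (2 · 2.59107e+12) J ≈ -1.778e+13 J = -17.78 TJ.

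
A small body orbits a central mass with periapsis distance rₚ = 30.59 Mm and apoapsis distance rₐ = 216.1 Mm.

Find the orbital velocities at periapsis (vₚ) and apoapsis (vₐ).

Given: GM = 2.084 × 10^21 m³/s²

Convert to SI: rₚ = 30.59 Mm = 3.059e+07 m; rₐ = 216.1 Mm = 2.161e+08 m.
Use the vis-viva equation v² = GM(2/r − 1/a) with a = (rₚ + rₐ)/2 = (3.059e+07 + 2.161e+08)/2 = 1.23345e+08 m.
vₚ = √(GM · (2/rₚ − 1/a)) = √(2.084e+21 · (2/3.059e+07 − 1/1.23345e+08)) m/s ≈ 1.093e+07 m/s = 1.093e+04 km/s.
vₐ = √(GM · (2/rₐ − 1/a)) = √(2.084e+21 · (2/2.161e+08 − 1/1.23345e+08)) m/s ≈ 1.547e+06 m/s = 1547 km/s.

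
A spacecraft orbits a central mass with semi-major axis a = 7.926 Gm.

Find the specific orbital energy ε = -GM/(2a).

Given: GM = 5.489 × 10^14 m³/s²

Convert to SI: a = 7.926 Gm = 7.926e+09 m.
ε = −GM / (2a).
ε = −5.489e+14 / (2 · 7.926e+09) J/kg ≈ -3.463e+04 J/kg = -34.63 kJ/kg.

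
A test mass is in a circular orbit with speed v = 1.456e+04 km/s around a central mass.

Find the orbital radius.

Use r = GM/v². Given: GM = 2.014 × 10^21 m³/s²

Convert to SI: v = 1.456e+04 km/s = 1.456e+07 m/s.
For a circular orbit, v² = GM / r, so r = GM / v².
r = 2.014e+21 / (1.456e+07)² m ≈ 9.5e+06 m = 9.5 Mm.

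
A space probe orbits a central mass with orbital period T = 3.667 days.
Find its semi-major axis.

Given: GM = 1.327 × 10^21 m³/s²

Convert to SI: T = 3.667 days = 316829 s.
Invert Kepler's third law: a = (GM · T² / (4π²))^(1/3).
Substituting T = 316829 s and GM = 1.327e+21 m³/s²:
a = (1.327e+21 · (316829)² / (4π²))^(1/3) m
a ≈ 1.5e+10 m = 15 Gm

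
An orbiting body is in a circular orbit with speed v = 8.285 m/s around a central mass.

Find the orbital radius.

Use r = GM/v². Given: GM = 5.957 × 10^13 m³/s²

For a circular orbit, v² = GM / r, so r = GM / v².
r = 5.957e+13 / (8.285)² m ≈ 8.678e+11 m = 867.8 Gm.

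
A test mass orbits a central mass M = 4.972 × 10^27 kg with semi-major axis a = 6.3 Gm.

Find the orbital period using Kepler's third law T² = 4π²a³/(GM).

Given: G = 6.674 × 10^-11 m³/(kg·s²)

Convert to SI: a = 6.3 Gm = 6.3e+09 m.
GM = G · M = 6.674e-11 · 4.972e+27 = 3.31831e+17 m³/s².
Kepler's third law: T = 2π √(a³ / GM).
Substituting a = 6.3e+09 m and GM = 3.31831e+17 m³/s²:
T = 2π √((6.3e+09)³ / 3.31831e+17) s
T ≈ 5.454e+06 s = 63.13 days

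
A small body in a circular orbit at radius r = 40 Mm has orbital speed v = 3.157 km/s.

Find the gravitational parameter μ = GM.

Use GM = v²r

Convert to SI: r = 40 Mm = 4e+07 m; v = 3.157 km/s = 3157 m/s.
For a circular orbit v² = GM/r, so GM = v² · r.
GM = (3157)² · 4e+07 m³/s² ≈ 3.987e+14 m³/s² = 3.987 × 10^14 m³/s².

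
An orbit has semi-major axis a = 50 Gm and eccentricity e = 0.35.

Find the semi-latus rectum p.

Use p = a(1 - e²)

Convert to SI: a = 50 Gm = 5e+10 m.
p = a (1 − e²).
p = 5e+10 · (1 − (0.35)²) = 5e+10 · 0.8775 ≈ 4.388e+10 m = 43.88 Gm.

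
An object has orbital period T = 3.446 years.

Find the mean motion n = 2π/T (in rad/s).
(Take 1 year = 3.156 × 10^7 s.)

Convert to SI: T = 3.446 years = 1.08756e+08 s.
n = 2π / T.
n = 2π / 1.08756e+08 s ≈ 5.777e-08 rad/s.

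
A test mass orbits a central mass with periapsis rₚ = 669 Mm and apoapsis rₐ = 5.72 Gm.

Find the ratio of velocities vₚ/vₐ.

Convert to SI: rₚ = 669 Mm = 6.69e+08 m; rₐ = 5.72 Gm = 5.72e+09 m.
Conservation of angular momentum gives rₚvₚ = rₐvₐ, so vₚ/vₐ = rₐ/rₚ.
vₚ/vₐ = 5.72e+09 / 6.69e+08 ≈ 8.55.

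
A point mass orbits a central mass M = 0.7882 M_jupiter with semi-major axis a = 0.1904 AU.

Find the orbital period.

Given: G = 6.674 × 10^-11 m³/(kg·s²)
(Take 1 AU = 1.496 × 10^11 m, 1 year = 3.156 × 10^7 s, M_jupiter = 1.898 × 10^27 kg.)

Convert to SI: a = 0.1904 AU = 2.84838e+10 m; M = 0.7882 M_jupiter = 1.496e+27 kg.
GM = G · M = 6.674e-11 · 1.496e+27 = 9.98433e+16 m³/s².
Kepler's third law: T = 2π √(a³ / GM).
Substituting a = 2.84838e+10 m and GM = 9.98433e+16 m³/s²:
T = 2π √((2.84838e+10)³ / 9.98433e+16) s
T ≈ 9.559e+07 s = 3.029 years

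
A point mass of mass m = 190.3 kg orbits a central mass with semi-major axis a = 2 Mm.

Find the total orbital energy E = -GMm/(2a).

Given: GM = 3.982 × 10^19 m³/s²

Convert to SI: a = 2 Mm = 2e+06 m.
E = −GMm / (2a).
E = −3.982e+19 · 190.3 / (2 · 2e+06) J ≈ -1.894e+15 J = -1.894 PJ.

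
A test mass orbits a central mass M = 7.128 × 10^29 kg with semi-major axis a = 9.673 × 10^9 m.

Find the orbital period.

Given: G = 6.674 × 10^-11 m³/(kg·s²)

GM = G · M = 6.674e-11 · 7.128e+29 = 4.75723e+19 m³/s².
Kepler's third law: T = 2π √(a³ / GM).
Substituting a = 9.673e+09 m and GM = 4.75723e+19 m³/s²:
T = 2π √((9.673e+09)³ / 4.75723e+19) s
T ≈ 8.667e+05 s = 10.03 days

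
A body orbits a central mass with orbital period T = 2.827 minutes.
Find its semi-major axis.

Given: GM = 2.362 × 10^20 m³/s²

Convert to SI: T = 2.827 minutes = 169.62 s.
Invert Kepler's third law: a = (GM · T² / (4π²))^(1/3).
Substituting T = 169.62 s and GM = 2.362e+20 m³/s²:
a = (2.362e+20 · (169.62)² / (4π²))^(1/3) m
a ≈ 5.563e+07 m = 5.563 × 10^7 m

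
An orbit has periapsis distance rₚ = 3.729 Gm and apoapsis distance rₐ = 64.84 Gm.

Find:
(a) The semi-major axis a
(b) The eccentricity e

Convert to SI: rₚ = 3.729 Gm = 3.729e+09 m; rₐ = 64.84 Gm = 6.484e+10 m.
(a) a = (rₚ + rₐ) / 2 = (3.729e+09 + 6.484e+10) / 2 ≈ 3.428e+10 m = 34.28 Gm.
(b) e = (rₐ − rₚ) / (rₐ + rₚ) = (6.484e+10 − 3.729e+09) / (6.484e+10 + 3.729e+09) ≈ 0.8912.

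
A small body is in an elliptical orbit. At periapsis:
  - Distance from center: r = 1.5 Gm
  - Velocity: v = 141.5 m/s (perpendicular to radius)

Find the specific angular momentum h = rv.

Convert to SI: r = 1.5 Gm = 1.5e+09 m.
With v perpendicular to r, h = r · v.
h = 1.5e+09 · 141.5 m²/s ≈ 2.122e+11 m²/s.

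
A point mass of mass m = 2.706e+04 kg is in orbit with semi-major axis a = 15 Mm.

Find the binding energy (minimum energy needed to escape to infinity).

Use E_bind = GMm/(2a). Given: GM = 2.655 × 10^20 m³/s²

Convert to SI: a = 15 Mm = 1.5e+07 m.
Total orbital energy is E = −GMm/(2a); binding energy is E_bind = −E = GMm/(2a).
E_bind = 2.655e+20 · 2.706e+04 / (2 · 1.5e+07) J ≈ 2.395e+17 J = 239.5 PJ.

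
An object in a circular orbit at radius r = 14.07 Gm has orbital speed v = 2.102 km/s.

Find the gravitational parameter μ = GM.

Convert to SI: r = 14.07 Gm = 1.407e+10 m; v = 2.102 km/s = 2102 m/s.
For a circular orbit v² = GM/r, so GM = v² · r.
GM = (2102)² · 1.407e+10 m³/s² ≈ 6.217e+16 m³/s² = 6.217 × 10^16 m³/s².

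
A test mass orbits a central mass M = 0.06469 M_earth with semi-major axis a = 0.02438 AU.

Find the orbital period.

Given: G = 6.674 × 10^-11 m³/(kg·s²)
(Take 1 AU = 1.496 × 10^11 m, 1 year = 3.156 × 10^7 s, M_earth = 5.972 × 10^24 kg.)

Convert to SI: a = 0.02438 AU = 3.64725e+09 m; M = 0.06469 M_earth = 3.86329e+23 kg.
GM = G · M = 6.674e-11 · 3.86329e+23 = 2.57836e+13 m³/s².
Kepler's third law: T = 2π √(a³ / GM).
Substituting a = 3.64725e+09 m and GM = 2.57836e+13 m³/s²:
T = 2π √((3.64725e+09)³ / 2.57836e+13) s
T ≈ 2.726e+08 s = 8.636 years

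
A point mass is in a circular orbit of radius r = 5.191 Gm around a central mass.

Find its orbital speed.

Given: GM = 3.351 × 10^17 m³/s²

Convert to SI: r = 5.191 Gm = 5.191e+09 m.
For a circular orbit, gravity supplies the centripetal force, so v = √(GM / r).
v = √(3.351e+17 / 5.191e+09) m/s ≈ 8035 m/s = 8.035 km/s.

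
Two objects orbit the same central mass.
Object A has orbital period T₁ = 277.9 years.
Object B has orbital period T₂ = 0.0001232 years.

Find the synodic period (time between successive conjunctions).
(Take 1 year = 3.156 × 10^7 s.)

Convert to SI: T₁ = 277.9 years = 8.77052e+09 s; T₂ = 0.0001232 years = 3888.19 s.
T_syn = |T₁ · T₂ / (T₁ − T₂)|.
T_syn = |8.77052e+09 · 3888.19 / (8.77052e+09 − 3888.19)| s ≈ 3888 s = 0.0001232 years.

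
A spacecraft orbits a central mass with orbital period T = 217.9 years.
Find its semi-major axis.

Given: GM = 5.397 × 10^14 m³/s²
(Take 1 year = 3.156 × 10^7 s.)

Convert to SI: T = 217.9 years = 6.87692e+09 s.
Invert Kepler's third law: a = (GM · T² / (4π²))^(1/3).
Substituting T = 6.87692e+09 s and GM = 5.397e+14 m³/s²:
a = (5.397e+14 · (6.87692e+09)² / (4π²))^(1/3) m
a ≈ 8.647e+10 m = 8.647 × 10^10 m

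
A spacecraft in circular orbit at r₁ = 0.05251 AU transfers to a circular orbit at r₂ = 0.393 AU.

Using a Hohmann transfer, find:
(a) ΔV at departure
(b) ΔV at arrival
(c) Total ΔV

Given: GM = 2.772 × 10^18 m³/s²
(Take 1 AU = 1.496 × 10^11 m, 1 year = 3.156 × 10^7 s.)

Convert to SI: r₁ = 0.05251 AU = 7.8555e+09 m; r₂ = 0.393 AU = 5.87928e+10 m.
Transfer semi-major axis: a_t = (r₁ + r₂)/2 = (7.8555e+09 + 5.87928e+10)/2 = 3.33241e+10 m.
Circular speeds: v₁ = √(GM/r₁) = 18784.9 m/s, v₂ = √(GM/r₂) = 6866.49 m/s.
Transfer speeds (vis-viva v² = GM(2/r − 1/a_t)): v₁ᵗ = 24951.3 m/s, v₂ᵗ = 3333.82 m/s.
(a) ΔV₁ = |v₁ᵗ − v₁| ≈ 6166 m/s = 1.301 AU/year.
(b) ΔV₂ = |v₂ − v₂ᵗ| ≈ 3533 m/s = 0.7453 AU/year.
(c) ΔV_total = ΔV₁ + ΔV₂ ≈ 9699 m/s = 2.046 AU/year.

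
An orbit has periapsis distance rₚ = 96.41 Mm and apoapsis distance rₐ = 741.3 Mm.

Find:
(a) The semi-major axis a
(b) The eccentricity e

Convert to SI: rₚ = 96.41 Mm = 9.641e+07 m; rₐ = 741.3 Mm = 7.413e+08 m.
(a) a = (rₚ + rₐ) / 2 = (9.641e+07 + 7.413e+08) / 2 ≈ 4.189e+08 m = 418.9 Mm.
(b) e = (rₐ − rₚ) / (rₐ + rₚ) = (7.413e+08 − 9.641e+07) / (7.413e+08 + 9.641e+07) ≈ 0.7698.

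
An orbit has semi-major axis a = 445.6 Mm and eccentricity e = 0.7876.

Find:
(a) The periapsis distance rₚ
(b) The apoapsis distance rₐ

Convert to SI: a = 445.6 Mm = 4.456e+08 m.
(a) rₚ = a(1 − e) = 4.456e+08 · (1 − 0.7876) = 4.456e+08 · 0.2124 ≈ 9.465e+07 m = 94.65 Mm.
(b) rₐ = a(1 + e) = 4.456e+08 · (1 + 0.7876) = 4.456e+08 · 1.7876 ≈ 7.966e+08 m = 796.6 Mm.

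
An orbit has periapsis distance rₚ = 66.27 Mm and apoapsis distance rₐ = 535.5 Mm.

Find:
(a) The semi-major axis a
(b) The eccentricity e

Convert to SI: rₚ = 66.27 Mm = 6.627e+07 m; rₐ = 535.5 Mm = 5.355e+08 m.
(a) a = (rₚ + rₐ) / 2 = (6.627e+07 + 5.355e+08) / 2 ≈ 3.009e+08 m = 300.9 Mm.
(b) e = (rₐ − rₚ) / (rₐ + rₚ) = (5.355e+08 − 6.627e+07) / (5.355e+08 + 6.627e+07) ≈ 0.7797.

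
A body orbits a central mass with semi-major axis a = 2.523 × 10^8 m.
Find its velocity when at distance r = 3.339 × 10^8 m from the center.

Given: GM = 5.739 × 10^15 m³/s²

Vis-viva: v = √(GM · (2/r − 1/a)).
2/r − 1/a = 2/3.339e+08 − 1/2.523e+08 = 2.02628e-09 m⁻¹.
v = √(5.739e+15 · 2.02628e-09) m/s ≈ 3410 m/s = 3.41 km/s.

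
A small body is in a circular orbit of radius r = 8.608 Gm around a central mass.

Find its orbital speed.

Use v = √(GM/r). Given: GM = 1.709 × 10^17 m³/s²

Convert to SI: r = 8.608 Gm = 8.608e+09 m.
For a circular orbit, gravity supplies the centripetal force, so v = √(GM / r).
v = √(1.709e+17 / 8.608e+09) m/s ≈ 4456 m/s = 4.456 km/s.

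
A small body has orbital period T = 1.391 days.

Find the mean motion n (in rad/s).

Convert to SI: T = 1.391 days = 120182 s.
n = 2π / T.
n = 2π / 120182 s ≈ 5.228e-05 rad/s.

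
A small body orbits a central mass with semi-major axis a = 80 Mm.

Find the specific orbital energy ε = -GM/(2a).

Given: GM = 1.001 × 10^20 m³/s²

Convert to SI: a = 80 Mm = 8e+07 m.
ε = −GM / (2a).
ε = −1.001e+20 / (2 · 8e+07) J/kg ≈ -6.256e+11 J/kg = -625.6 GJ/kg.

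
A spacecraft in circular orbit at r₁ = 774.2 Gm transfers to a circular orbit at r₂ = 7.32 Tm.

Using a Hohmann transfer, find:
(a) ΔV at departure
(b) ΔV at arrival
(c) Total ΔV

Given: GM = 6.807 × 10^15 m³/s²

Convert to SI: r₁ = 774.2 Gm = 7.742e+11 m; r₂ = 7.32 Tm = 7.32e+12 m.
Transfer semi-major axis: a_t = (r₁ + r₂)/2 = (7.742e+11 + 7.32e+12)/2 = 4.0471e+12 m.
Circular speeds: v₁ = √(GM/r₁) = 93.7673 m/s, v₂ = √(GM/r₂) = 30.4946 m/s.
Transfer speeds (vis-viva v² = GM(2/r − 1/a_t)): v₁ᵗ = 126.106 m/s, v₂ᵗ = 13.3376 m/s.
(a) ΔV₁ = |v₁ᵗ − v₁| ≈ 32.34 m/s = 32.34 m/s.
(b) ΔV₂ = |v₂ − v₂ᵗ| ≈ 17.16 m/s = 17.16 m/s.
(c) ΔV_total = ΔV₁ + ΔV₂ ≈ 49.5 m/s = 49.5 m/s.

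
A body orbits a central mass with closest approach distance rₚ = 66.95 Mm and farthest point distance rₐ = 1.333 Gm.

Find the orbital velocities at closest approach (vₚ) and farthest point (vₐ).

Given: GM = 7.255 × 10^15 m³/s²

Convert to SI: rₚ = 66.95 Mm = 6.695e+07 m; rₐ = 1.333 Gm = 1.333e+09 m.
Use the vis-viva equation v² = GM(2/r − 1/a) with a = (rₚ + rₐ)/2 = (6.695e+07 + 1.333e+09)/2 = 6.99975e+08 m.
vₚ = √(GM · (2/rₚ − 1/a)) = √(7.255e+15 · (2/6.695e+07 − 1/6.99975e+08)) m/s ≈ 1.437e+04 m/s = 14.37 km/s.
vₐ = √(GM · (2/rₐ − 1/a)) = √(7.255e+15 · (2/1.333e+09 − 1/6.99975e+08)) m/s ≈ 721.5 m/s = 721.5 m/s.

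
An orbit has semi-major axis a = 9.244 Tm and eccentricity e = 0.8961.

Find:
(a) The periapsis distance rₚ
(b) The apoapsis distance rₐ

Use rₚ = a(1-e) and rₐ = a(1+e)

Convert to SI: a = 9.244 Tm = 9.244e+12 m.
(a) rₚ = a(1 − e) = 9.244e+12 · (1 − 0.8961) = 9.244e+12 · 0.1039 ≈ 9.605e+11 m = 960.5 Gm.
(b) rₐ = a(1 + e) = 9.244e+12 · (1 + 0.8961) = 9.244e+12 · 1.8961 ≈ 1.753e+13 m = 17.53 Tm.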